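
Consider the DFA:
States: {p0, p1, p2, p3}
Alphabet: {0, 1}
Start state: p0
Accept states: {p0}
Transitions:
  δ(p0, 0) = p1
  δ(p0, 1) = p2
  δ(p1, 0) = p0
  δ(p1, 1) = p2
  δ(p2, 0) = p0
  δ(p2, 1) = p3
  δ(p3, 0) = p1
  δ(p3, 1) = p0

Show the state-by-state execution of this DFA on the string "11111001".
read '1': p0 → p2
  read '1': p2 → p3
  read '1': p3 → p0
  read '1': p0 → p2
  read '1': p2 → p3
  read '0': p3 → p1
  read '0': p1 → p0
  read '1': p0 → p2
p0 -> p2 -> p3 -> p0 -> p2 -> p3 -> p1 -> p0 -> p2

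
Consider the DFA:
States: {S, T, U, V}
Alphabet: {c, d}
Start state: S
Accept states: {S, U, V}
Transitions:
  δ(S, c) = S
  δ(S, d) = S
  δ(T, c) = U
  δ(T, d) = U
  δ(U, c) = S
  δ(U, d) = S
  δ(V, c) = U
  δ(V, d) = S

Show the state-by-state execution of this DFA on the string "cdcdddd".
read 'c': S → S
  read 'd': S → S
  read 'c': S → S
  read 'd': S → S
  read 'd': S → S
  read 'd': S → S
  read 'd': S → S
S -> S -> S -> S -> S -> S -> S -> S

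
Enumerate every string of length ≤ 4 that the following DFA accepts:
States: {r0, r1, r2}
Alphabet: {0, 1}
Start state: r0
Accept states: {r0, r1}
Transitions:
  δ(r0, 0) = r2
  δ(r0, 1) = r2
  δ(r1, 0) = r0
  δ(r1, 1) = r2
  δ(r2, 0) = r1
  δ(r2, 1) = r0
ε, 00, 01, 10, 11, 000, 100, 0010, 0011, 0100, 0101, 0110, 0111, 1010, 1011, 1100, 1101, 1110, 1111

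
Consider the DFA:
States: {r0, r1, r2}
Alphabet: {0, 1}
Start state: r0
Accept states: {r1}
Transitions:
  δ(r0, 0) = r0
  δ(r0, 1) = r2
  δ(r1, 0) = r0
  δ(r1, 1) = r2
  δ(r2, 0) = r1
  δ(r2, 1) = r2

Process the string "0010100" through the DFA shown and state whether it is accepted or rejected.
Processing string "0010100":
  r0 --0--> r0
  r0 --0--> r0
  r0 --1--> r2
  r2 --0--> r1
  r1 --1--> r2
  r2 --0--> r1
  r1 --0--> r0
Final state: r0
Accept states: {r1}
No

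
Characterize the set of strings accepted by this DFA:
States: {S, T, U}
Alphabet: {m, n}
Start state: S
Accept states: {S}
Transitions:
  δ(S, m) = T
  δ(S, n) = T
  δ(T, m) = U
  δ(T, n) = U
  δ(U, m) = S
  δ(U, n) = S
Testing a few strings:
  'mm' → reject
  'nn' → reject
  'mnnm' → reject
  'nnmn' → reject
State roles: S=length ≡ 0 (mod 3); T=length ≡ 1 (mod 3); U=length ≡ 2 (mod 3)
All strings over {m,n} whose length is a multiple of 3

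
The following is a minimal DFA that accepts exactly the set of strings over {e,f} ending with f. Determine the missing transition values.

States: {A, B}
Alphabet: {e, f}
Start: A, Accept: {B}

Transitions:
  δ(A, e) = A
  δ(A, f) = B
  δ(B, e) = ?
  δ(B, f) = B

From the language and accept set, identify what each state tracks — A: last symbol not f; B: last symbol is f.
Each missing δ(q, a) is the state matching the new tracked value after reading a.
δ(B, e) = A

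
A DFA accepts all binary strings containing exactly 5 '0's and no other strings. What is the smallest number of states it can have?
By Myhill–Nerode, count the distinguishable equivalence classes: 7 classes — having seen 0, 1, …, 5, or >5 copies of '0'; the count-5 class is the only accepting one and >5 is dead.
7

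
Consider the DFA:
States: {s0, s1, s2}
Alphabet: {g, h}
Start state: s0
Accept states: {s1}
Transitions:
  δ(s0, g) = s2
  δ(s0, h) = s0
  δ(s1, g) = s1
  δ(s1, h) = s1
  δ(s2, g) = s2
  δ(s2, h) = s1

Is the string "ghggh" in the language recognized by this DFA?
Processing string "ghggh":
  s0 --g--> s2
  s2 --h--> s1
  s1 --g--> s1
  s1 --g--> s1
  s1 --h--> s1
Final state: s1
Accept states: {s1}
Yes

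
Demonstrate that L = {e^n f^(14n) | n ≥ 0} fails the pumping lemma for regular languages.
Assume L is regular with pumping length p. Idea: pumping the e-block breaks the 1:14 ratio.
Choose s = e^p f^(14p) (length 15p ≥ p). By the pumping lemma, s = xyz with |xy| ≤ p, |y| > 0, so y = e^k with k ≥ 1. Then xy²z = e^(p+k) f^(14p). For this to be in L we would need 14p = 14(p+k), i.e. 14k = 0, contradicting k ≥ 1. So xy²z ∉ L.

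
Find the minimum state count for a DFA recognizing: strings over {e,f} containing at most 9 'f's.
By Myhill–Nerode, count the distinguishable equivalence classes: 11 classes — having seen 0, 1, …, 9, or >9 copies of 'f'; counts 0 through 9 are accepting and >9 is dead.
11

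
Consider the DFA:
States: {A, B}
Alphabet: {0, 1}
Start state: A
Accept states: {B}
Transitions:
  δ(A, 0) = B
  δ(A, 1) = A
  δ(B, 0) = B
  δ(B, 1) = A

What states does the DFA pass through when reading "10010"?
read '1': A → A
  read '0': A → B
  read '0': B → B
  read '1': B → A
  read '0': A → B
A -> A -> B -> B -> A -> B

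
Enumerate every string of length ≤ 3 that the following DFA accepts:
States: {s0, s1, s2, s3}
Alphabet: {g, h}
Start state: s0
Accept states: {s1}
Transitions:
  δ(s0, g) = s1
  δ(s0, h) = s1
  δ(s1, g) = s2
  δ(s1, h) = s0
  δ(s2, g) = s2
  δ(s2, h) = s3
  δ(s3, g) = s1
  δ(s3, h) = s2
g, h, ghg, ghh, hhg, hhh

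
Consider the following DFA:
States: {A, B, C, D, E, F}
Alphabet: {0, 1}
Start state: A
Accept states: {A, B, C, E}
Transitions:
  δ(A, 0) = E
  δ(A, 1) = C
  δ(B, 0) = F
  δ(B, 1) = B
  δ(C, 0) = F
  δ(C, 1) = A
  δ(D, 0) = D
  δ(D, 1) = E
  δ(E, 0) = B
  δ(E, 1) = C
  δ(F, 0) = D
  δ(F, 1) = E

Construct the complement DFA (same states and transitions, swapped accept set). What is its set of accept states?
Complement accept states = All states \ Original accept states
= {A, B, C, D, E, F} \ {A, B, C, E}
{D, F}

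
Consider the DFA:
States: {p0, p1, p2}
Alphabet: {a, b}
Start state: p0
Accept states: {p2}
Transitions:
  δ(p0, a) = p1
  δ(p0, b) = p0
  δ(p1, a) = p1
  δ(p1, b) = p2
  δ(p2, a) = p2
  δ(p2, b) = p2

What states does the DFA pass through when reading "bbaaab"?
read 'b': p0 → p0
  read 'b': p0 → p0
  read 'a': p0 → p1
  read 'a': p1 → p1
  read 'a': p1 → p1
  read 'b': p1 → p2
p0 -> p0 -> p0 -> p1 -> p1 -> p1 -> p2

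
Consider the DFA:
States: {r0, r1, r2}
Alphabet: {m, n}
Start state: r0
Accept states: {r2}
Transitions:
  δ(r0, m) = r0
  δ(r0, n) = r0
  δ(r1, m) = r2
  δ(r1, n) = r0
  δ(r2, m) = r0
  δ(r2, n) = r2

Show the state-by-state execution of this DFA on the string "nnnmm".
read 'n': r0 → r0
  read 'n': r0 → r0
  read 'n': r0 → r0
  read 'm': r0 → r0
  read 'm': r0 → r0
r0 -> r0 -> r0 -> r0 -> r0 -> r0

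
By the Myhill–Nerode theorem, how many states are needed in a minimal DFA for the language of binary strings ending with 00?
By Myhill–Nerode, count the distinguishable equivalence classes: 3 classes — one per longest suffix of the input that is a prefix of '00' (lengths 0 through 2); only the length-2 class is accepting.
3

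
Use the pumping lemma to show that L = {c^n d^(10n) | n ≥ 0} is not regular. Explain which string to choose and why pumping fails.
Assume L is regular with pumping length p. Idea: pumping the c-block breaks the 1:10 ratio.
Choose s = c^p d^(10p) (length 11p ≥ p). By the pumping lemma, s = xyz with |xy| ≤ p, |y| > 0, so y = c^k with k ≥ 1. Then xy²z = c^(p+k) d^(10p). For this to be in L we would need 10p = 10(p+k), i.e. 10k = 0, contradicting k ≥ 1. So xy²z ∉ L.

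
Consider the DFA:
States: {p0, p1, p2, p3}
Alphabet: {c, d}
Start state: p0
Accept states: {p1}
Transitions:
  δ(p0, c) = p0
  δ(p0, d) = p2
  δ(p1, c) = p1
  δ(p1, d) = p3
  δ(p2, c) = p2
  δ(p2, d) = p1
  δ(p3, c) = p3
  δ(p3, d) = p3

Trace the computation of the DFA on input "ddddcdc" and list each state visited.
read 'd': p0 → p2
  read 'd': p2 → p1
  read 'd': p1 → p3
  read 'd': p3 → p3
  read 'c': p3 → p3
  read 'd': p3 → p3
  read 'c': p3 → p3
p0 -> p2 -> p1 -> p3 -> p3 -> p3 -> p3 -> p3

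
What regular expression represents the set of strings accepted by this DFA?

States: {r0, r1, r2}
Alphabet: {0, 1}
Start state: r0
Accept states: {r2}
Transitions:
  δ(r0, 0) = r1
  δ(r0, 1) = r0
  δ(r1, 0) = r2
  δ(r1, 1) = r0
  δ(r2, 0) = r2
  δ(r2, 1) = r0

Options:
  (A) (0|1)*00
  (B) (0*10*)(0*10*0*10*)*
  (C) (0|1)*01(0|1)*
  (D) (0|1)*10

Check each option against the DFA on short strings; one disagreement eliminates an option:
  (A) (0|1)*00: agrees with the DFA on every string of length ≤ 6
  (B) (0*10*)(0*10*0*10*)*: on '1' the DFA goes r0 → r0 and rejects (r0 ∉ Accept), but the regex matches it → eliminate
  (C) (0|1)*01(0|1)*: on '00' the DFA goes r0 → r1 → r2 and accepts (r2 ∈ Accept), but the regex does not match it → eliminate
  (D) (0|1)*10: on '00' the DFA goes r0 → r1 → r2 and accepts (r2 ∈ Accept), but the regex does not match it → eliminate
Only (A) is consistent with the DFA.
(A) (0|1)*00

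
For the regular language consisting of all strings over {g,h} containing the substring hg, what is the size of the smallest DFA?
By Myhill–Nerode, count the distinguishable equivalence classes: 3 classes — one per longest suffix of the input that is a prefix of 'hg' (lengths 0 through 1), plus an absorbing 'already seen hg' class.
3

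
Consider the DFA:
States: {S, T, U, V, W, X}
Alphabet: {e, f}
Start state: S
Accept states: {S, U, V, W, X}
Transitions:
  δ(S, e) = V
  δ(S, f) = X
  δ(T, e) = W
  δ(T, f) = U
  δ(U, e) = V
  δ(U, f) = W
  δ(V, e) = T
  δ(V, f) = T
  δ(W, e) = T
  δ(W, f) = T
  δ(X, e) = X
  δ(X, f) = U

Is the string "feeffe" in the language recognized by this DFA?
Processing string "feeffe":
  S --f--> X
  X --e--> X
  X --e--> X
  X --f--> U
  U --f--> W
  W --e--> T
Final state: T
Accept states: {S, U, V, W, X}
No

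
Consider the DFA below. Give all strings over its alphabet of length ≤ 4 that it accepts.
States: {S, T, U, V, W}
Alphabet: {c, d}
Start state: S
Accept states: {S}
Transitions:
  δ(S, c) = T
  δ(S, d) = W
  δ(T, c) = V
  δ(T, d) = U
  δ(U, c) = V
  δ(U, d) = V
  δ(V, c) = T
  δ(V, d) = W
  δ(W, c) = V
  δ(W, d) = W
ε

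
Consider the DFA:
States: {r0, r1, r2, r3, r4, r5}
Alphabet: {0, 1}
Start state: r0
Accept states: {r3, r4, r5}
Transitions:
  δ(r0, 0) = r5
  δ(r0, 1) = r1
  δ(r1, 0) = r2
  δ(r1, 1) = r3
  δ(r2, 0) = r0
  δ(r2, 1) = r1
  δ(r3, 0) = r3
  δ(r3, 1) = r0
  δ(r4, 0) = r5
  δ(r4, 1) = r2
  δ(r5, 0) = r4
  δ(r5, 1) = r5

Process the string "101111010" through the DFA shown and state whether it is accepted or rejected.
Processing string "101111010":
  r0 --1--> r1
  r1 --0--> r2
  r2 --1--> r1
  r1 --1--> r3
  r3 --1--> r0
  r0 --1--> r1
  r1 --0--> r2
  r2 --1--> r1
  r1 --0--> r2
Final state: r2
Accept states: {r3, r4, r5}
No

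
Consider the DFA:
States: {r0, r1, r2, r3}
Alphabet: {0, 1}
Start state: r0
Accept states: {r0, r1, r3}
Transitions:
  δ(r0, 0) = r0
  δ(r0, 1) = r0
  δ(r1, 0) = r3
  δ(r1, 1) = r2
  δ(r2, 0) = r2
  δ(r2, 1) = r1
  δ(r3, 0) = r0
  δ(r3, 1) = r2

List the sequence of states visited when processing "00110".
read '0': r0 → r0
  read '0': r0 → r0
  read '1': r0 → r0
  read '1': r0 → r0
  read '0': r0 → r0
r0 -> r0 -> r0 -> r0 -> r0 -> r0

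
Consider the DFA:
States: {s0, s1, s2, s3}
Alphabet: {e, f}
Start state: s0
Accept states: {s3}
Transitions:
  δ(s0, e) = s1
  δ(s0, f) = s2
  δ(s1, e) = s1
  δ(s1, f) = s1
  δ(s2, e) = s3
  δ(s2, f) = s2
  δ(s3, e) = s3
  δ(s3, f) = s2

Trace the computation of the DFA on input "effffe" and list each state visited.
read 'e': s0 → s1
  read 'f': s1 → s1
  read 'f': s1 → s1
  read 'f': s1 → s1
  read 'f': s1 → s1
  read 'e': s1 → s1
s0 -> s1 -> s1 -> s1 -> s1 -> s1 -> s1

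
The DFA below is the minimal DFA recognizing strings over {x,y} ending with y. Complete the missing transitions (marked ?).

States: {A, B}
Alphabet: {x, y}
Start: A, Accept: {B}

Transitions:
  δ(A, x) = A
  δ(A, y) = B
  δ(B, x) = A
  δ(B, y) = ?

From the language and accept set, identify what each state tracks — A: last symbol not y; B: last symbol is y.
Each missing δ(q, a) is the state matching the new tracked value after reading a.
δ(B, y) = B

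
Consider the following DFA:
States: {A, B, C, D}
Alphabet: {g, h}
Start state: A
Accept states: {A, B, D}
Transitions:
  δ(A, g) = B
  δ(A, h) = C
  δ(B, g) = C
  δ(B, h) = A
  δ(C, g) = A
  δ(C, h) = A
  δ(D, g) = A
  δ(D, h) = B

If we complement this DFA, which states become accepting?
Complement accept states = All states \ Original accept states
= {A, B, C, D} \ {A, B, D}
{C}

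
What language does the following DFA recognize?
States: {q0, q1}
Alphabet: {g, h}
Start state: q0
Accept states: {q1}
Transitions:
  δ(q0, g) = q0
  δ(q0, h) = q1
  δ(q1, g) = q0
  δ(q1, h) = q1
Testing a few strings:
  'g' → reject
  'hg' → reject
  'gg' → reject
  'ghg' → reject
State roles: q0=last symbol not h; q1=last symbol is h
All strings over {g,h} ending with h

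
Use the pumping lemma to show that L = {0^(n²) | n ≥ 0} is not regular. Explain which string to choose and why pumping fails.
Assume L is regular with pumping length p. Idea: pumping adds a fixed amount, but gaps between consecutive squares grow.
Choose s = 0^(p²) (length p² ≥ p). By the pumping lemma, s = xyz with |xy| ≤ p, |y| > 0, so |y| = k with 1 ≤ k ≤ p. Then |xy²z| = p²+k. Since p² < p²+k ≤ p²+p < (p+1)², the length p²+k lies strictly between consecutive squares, so it is not a perfect square and xy²z ∉ L.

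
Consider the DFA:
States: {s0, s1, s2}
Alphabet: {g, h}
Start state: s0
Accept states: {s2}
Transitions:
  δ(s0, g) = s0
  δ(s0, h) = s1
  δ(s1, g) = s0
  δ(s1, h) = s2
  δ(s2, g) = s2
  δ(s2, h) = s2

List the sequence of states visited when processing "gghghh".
read 'g': s0 → s0
  read 'g': s0 → s0
  read 'h': s0 → s1
  read 'g': s1 → s0
  read 'h': s0 → s1
  read 'h': s1 → s2
s0 -> s0 -> s0 -> s1 -> s0 -> s1 -> s2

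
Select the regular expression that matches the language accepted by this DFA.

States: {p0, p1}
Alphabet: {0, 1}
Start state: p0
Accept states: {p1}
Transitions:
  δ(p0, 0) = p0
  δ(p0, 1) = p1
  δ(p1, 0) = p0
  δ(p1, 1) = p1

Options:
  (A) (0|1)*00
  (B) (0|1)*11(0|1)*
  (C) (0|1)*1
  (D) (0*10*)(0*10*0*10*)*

Check each option against the DFA on short strings; one disagreement eliminates an option:
  (A) (0|1)*00: on '1' the DFA goes p0 → p1 and accepts (p1 ∈ Accept), but the regex does not match it → eliminate
  (B) (0|1)*11(0|1)*: on '1' the DFA goes p0 → p1 and accepts (p1 ∈ Accept), but the regex does not match it → eliminate
  (C) (0|1)*1: agrees with the DFA on every string of length ≤ 6
  (D) (0*10*)(0*10*0*10*)*: on '10' the DFA goes p0 → p1 → p0 and rejects (p0 ∉ Accept), but the regex matches it → eliminate
Only (C) is consistent with the DFA.
(C) (0|1)*1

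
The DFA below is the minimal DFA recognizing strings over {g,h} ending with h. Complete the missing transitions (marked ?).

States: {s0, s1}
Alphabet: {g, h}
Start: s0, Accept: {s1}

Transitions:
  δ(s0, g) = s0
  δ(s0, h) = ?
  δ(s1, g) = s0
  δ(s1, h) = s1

From the language and accept set, identify what each state tracks — s0: last symbol not h; s1: last symbol is h.
Each missing δ(q, a) is the state matching the new tracked value after reading a.
δ(s0, h) = s1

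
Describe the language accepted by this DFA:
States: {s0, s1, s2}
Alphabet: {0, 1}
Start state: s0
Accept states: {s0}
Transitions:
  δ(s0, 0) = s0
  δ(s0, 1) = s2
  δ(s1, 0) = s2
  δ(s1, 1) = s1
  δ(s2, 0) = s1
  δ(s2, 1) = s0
Testing a few strings:
  '1110' → reject
  '000' → accept
  '1' → reject
  '00' → accept
State roles: s0=value ≡ 0 (mod 3); s1=value ≡ 2 (mod 3); s2=value ≡ 1 (mod 3)
All binary strings representing a multiple of 3 (read in base 2; leading zeros allowed and ε counts as 0)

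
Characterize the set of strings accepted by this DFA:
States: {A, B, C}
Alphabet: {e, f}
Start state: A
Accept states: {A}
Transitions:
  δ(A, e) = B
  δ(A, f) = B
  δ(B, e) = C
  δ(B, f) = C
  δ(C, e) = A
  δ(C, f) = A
Testing a few strings:
  'ee' → reject
  'f' → reject
  'feff' → reject
  'ffee' → reject
State roles: A=length ≡ 0 (mod 3); B=length ≡ 1 (mod 3); C=length ≡ 2 (mod 3)
All strings over {e,f} whose length is a multiple of 3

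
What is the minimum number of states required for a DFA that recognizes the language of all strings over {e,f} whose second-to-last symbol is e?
By Myhill–Nerode, count the distinguishable equivalence classes: 2^2 = 4 classes — the DFA must remember the last 2 symbols read; every pair of distinct length-2 suffixes is distinguishable by some continuation.
4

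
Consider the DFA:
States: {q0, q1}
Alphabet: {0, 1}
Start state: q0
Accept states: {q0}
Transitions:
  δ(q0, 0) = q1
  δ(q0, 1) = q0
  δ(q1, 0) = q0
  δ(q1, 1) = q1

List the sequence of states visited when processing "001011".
read '0': q0 → q1
  read '0': q1 → q0
  read '1': q0 → q0
  read '0': q0 → q1
  read '1': q1 → q1
  read '1': q1 → q1
q0 -> q1 -> q0 -> q0 -> q1 -> q1 -> q1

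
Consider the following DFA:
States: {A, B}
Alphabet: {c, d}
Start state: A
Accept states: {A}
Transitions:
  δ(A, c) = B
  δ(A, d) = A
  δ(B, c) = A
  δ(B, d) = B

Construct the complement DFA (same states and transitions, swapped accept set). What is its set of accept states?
Complement accept states = All states \ Original accept states
= {A, B} \ {A}
{B}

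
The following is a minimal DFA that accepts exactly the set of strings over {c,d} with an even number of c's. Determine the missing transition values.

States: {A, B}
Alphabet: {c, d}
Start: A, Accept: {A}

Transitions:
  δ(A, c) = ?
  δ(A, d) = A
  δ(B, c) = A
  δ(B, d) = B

From the language and accept set, identify what each state tracks — A: even number of c's so far; B: odd number of c's so far.
Each missing δ(q, a) is the state matching the new tracked value after reading a.
δ(A, c) = B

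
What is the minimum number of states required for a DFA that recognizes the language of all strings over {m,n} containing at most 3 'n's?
By Myhill–Nerode, count the distinguishable equivalence classes: 5 classes — having seen 0, 1, …, 3, or >3 copies of 'n'; counts 0 through 3 are accepting and >3 is dead.
5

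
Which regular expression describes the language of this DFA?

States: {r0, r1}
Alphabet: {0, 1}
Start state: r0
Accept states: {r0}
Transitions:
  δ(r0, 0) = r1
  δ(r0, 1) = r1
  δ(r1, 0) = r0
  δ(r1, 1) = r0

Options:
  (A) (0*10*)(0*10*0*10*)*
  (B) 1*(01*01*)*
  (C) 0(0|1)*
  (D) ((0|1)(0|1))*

Check each option against the DFA on short strings; one disagreement eliminates an option:
  (A) (0*10*)(0*10*0*10*)*: on ε the DFA stays in r0 and accepts (r0 ∈ Accept), but the regex does not match it → eliminate
  (B) 1*(01*01*)*: on '1' the DFA goes r0 → r1 and rejects (r1 ∉ Accept), but the regex matches it → eliminate
  (C) 0(0|1)*: on ε the DFA stays in r0 and accepts (r0 ∈ Accept), but the regex does not match it → eliminate
  (D) ((0|1)(0|1))*: agrees with the DFA on every string of length ≤ 6
Only (D) is consistent with the DFA.
(D) ((0|1)(0|1))*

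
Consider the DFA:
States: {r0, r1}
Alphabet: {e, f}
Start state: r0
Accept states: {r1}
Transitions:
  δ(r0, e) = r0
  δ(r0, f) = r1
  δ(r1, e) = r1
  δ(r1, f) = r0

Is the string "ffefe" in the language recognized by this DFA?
Processing string "ffefe":
  r0 --f--> r1
  r1 --f--> r0
  r0 --e--> r0
  r0 --f--> r1
  r1 --e--> r1
Final state: r1
Accept states: {r1}
Yes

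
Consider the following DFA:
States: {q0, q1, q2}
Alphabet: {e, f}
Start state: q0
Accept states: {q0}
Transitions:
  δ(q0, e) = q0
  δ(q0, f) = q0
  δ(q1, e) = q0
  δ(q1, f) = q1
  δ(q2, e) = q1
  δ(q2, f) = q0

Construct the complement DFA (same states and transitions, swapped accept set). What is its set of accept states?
Complement accept states = All states \ Original accept states
= {q0, q1, q2} \ {q0}
{q1, q2}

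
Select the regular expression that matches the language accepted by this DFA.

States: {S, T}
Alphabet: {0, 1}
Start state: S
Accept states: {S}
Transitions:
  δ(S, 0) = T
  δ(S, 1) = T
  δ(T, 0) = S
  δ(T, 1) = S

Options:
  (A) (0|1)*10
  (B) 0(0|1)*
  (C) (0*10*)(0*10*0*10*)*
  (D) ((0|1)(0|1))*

Check each option against the DFA on short strings; one disagreement eliminates an option:
  (A) (0|1)*10: on ε the DFA stays in S and accepts (S ∈ Accept), but the regex does not match it → eliminate
  (B) 0(0|1)*: on ε the DFA stays in S and accepts (S ∈ Accept), but the regex does not match it → eliminate
  (C) (0*10*)(0*10*0*10*)*: on ε the DFA stays in S and accepts (S ∈ Accept), but the regex does not match it → eliminate
  (D) ((0|1)(0|1))*: agrees with the DFA on every string of length ≤ 6
Only (D) is consistent with the DFA.
(D) ((0|1)(0|1))*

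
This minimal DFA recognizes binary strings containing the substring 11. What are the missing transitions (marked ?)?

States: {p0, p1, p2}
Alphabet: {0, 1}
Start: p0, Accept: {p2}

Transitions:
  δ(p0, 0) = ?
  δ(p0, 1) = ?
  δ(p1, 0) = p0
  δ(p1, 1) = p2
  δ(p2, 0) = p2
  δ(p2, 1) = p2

From the language and accept set, identify what each state tracks — p0: no progress toward 11; p1: one trailing 1; p2: substring 11 seen.
Each missing δ(q, a) is the state matching the new tracked value after reading a.
δ(p0, 0) = p0; δ(p0, 1) = p1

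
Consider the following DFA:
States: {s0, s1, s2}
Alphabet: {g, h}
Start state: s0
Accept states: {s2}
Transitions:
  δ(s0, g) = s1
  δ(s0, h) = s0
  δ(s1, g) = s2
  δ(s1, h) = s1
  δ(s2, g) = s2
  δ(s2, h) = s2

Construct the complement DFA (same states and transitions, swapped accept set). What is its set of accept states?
Complement accept states = All states \ Original accept states
= {s0, s1, s2} \ {s2}
{s0, s1}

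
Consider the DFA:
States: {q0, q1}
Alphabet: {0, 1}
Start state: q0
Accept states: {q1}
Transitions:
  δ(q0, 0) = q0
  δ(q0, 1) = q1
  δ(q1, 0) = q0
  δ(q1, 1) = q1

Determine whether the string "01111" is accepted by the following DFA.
Processing string "01111":
  q0 --0--> q0
  q0 --1--> q1
  q1 --1--> q1
  q1 --1--> q1
  q1 --1--> q1
Final state: q1
Accept states: {q1}
Yes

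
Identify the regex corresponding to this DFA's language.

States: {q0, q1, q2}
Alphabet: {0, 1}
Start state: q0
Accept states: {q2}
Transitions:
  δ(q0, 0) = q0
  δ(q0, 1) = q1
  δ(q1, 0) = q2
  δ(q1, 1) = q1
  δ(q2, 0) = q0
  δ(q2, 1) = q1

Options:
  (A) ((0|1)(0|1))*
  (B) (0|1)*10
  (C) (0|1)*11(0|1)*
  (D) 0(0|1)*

Check each option against the DFA on short strings; one disagreement eliminates an option:
  (A) ((0|1)(0|1))*: on ε the DFA stays in q0 and rejects (q0 ∉ Accept), but the regex matches it → eliminate
  (B) (0|1)*10: agrees with the DFA on every string of length ≤ 6
  (C) (0|1)*11(0|1)*: on '10' the DFA goes q0 → q1 → q2 and accepts (q2 ∈ Accept), but the regex does not match it → eliminate
  (D) 0(0|1)*: on '0' the DFA goes q0 → q0 and rejects (q0 ∉ Accept), but the regex matches it → eliminate
Only (B) is consistent with the DFA.
(B) (0|1)*10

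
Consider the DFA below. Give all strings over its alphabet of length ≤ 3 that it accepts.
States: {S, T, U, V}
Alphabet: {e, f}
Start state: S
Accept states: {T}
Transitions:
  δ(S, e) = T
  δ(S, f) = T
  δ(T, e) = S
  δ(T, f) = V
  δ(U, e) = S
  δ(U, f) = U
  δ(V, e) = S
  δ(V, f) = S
e, f, eee, eef, fee, fef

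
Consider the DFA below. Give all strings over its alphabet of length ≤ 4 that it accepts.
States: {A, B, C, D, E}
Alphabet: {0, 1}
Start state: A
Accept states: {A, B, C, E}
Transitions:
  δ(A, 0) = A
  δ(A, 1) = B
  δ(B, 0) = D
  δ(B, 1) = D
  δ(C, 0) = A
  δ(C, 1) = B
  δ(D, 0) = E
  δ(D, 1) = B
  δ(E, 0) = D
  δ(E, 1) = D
ε, 0, 1, 00, 01, 000, 001, 100, 101, 110, 111, 0000, 0001, 0100, 0101, 0110, 0111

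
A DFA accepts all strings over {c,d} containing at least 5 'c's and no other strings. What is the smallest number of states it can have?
By Myhill–Nerode, count the distinguishable equivalence classes: 6 classes — having seen 0, 1, …, 4, or ≥5 copies of 'c'; any two classes i < j (j ≤ 5) are distinguished by the string c^(5−j), which takes class j to 5 copies (accepted) but leaves class i below 5 (rejected).
6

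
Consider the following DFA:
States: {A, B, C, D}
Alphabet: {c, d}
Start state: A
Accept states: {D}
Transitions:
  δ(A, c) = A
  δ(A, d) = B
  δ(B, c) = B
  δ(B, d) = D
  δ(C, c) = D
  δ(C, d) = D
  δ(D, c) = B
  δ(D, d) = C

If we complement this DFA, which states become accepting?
Complement accept states = All states \ Original accept states
= {A, B, C, D} \ {D}
{A, B, C}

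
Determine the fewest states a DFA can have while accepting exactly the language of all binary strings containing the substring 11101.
By Myhill–Nerode, count the distinguishable equivalence classes: 6 classes — one per longest suffix of the input that is a prefix of '11101' (lengths 0 through 4), plus an absorbing 'already seen 11101' class.
6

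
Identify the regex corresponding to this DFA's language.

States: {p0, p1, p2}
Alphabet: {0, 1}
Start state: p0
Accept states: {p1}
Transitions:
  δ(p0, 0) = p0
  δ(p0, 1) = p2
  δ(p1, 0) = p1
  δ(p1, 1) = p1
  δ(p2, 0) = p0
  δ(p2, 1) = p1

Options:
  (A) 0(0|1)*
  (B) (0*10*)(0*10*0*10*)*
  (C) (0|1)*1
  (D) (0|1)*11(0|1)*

Check each option against the DFA on short strings; one disagreement eliminates an option:
  (A) 0(0|1)*: on '0' the DFA goes p0 → p0 and rejects (p0 ∉ Accept), but the regex matches it → eliminate
  (B) (0*10*)(0*10*0*10*)*: on '1' the DFA goes p0 → p2 and rejects (p2 ∉ Accept), but the regex matches it → eliminate
  (C) (0|1)*1: on '1' the DFA goes p0 → p2 and rejects (p2 ∉ Accept), but the regex matches it → eliminate
  (D) (0|1)*11(0|1)*: agrees with the DFA on every string of length ≤ 6
Only (D) is consistent with the DFA.
(D) (0|1)*11(0|1)*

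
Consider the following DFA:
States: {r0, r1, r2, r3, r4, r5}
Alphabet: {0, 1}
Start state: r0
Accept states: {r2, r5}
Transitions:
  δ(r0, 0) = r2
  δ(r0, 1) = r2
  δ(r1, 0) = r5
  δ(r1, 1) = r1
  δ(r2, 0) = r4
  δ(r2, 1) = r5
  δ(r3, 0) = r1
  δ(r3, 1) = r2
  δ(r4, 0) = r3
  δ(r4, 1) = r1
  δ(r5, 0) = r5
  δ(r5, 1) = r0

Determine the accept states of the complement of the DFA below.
Complement accept states = All states \ Original accept states
= {r0, r1, r2, r3, r4, r5} \ {r2, r5}
{r0, r1, r3, r4}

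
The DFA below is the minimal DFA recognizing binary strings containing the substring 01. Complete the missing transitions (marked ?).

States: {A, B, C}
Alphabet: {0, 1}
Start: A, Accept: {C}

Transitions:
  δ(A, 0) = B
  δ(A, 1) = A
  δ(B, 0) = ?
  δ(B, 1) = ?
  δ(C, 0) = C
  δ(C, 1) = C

From the language and accept set, identify what each state tracks — A: no 0 seen yet; B: seen a 0, waiting for 1; C: substring 01 seen.
Each missing δ(q, a) is the state matching the new tracked value after reading a.
δ(B, 0) = B; δ(B, 1) = C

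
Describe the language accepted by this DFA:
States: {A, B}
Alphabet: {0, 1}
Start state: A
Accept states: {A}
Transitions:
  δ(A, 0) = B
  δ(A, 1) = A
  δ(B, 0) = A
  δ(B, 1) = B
Testing a few strings:
  '110' → reject
  '0' → reject
  '011' → reject
  '11' → accept
State roles: A=even number of 0's so far; B=odd number of 0's so far
All binary strings with an even number of 0's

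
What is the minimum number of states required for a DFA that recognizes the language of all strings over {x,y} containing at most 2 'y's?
By Myhill–Nerode, count the distinguishable equivalence classes: 4 classes — having seen 0, 1, 2, or >2 copies of 'y'; counts 0 through 2 are accepting and >2 is dead.
4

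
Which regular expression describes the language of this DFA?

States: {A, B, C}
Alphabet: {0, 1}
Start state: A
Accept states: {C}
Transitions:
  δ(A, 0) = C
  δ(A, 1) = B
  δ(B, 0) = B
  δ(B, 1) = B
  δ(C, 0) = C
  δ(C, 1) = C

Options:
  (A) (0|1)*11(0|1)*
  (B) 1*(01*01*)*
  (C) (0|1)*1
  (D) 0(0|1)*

Check each option against the DFA on short strings; one disagreement eliminates an option:
  (A) (0|1)*11(0|1)*: on '0' the DFA goes A → C and accepts (C ∈ Accept), but the regex does not match it → eliminate
  (B) 1*(01*01*)*: on ε the DFA stays in A and rejects (A ∉ Accept), but the regex matches it → eliminate
  (C) (0|1)*1: on '0' the DFA goes A → C and accepts (C ∈ Accept), but the regex does not match it → eliminate
  (D) 0(0|1)*: agrees with the DFA on every string of length ≤ 6
Only (D) is consistent with the DFA.
(D) 0(0|1)*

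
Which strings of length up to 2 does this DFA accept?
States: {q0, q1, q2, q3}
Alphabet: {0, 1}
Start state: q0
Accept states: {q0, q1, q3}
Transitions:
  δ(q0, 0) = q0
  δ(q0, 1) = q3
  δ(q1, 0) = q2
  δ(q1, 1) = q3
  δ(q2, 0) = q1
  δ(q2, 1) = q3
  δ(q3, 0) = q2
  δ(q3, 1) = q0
ε, 0, 1, 00, 01, 11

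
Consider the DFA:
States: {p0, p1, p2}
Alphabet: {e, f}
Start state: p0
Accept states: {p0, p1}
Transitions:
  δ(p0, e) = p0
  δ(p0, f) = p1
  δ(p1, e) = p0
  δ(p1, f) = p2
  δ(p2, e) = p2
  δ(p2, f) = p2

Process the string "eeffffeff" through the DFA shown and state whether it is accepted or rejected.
Processing string "eeffffeff":
  p0 --e--> p0
  p0 --e--> p0
  p0 --f--> p1
  p1 --f--> p2
  p2 --f--> p2
  p2 --f--> p2
  p2 --e--> p2
  p2 --f--> p2
  p2 --f--> p2
Final state: p2
Accept states: {p0, p1}
No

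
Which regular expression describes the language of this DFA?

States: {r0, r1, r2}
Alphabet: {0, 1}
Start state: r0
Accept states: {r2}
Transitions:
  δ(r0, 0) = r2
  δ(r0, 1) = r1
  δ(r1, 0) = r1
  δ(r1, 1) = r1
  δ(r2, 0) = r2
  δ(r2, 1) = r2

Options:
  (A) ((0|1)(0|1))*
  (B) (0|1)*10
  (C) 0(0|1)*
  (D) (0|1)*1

Check each option against the DFA on short strings; one disagreement eliminates an option:
  (A) ((0|1)(0|1))*: on ε the DFA stays in r0 and rejects (r0 ∉ Accept), but the regex matches it → eliminate
  (B) (0|1)*10: on '0' the DFA goes r0 → r2 and accepts (r2 ∈ Accept), but the regex does not match it → eliminate
  (C) 0(0|1)*: agrees with the DFA on every string of length ≤ 6
  (D) (0|1)*1: on '0' the DFA goes r0 → r2 and accepts (r2 ∈ Accept), but the regex does not match it → eliminate
Only (C) is consistent with the DFA.
(C) 0(0|1)*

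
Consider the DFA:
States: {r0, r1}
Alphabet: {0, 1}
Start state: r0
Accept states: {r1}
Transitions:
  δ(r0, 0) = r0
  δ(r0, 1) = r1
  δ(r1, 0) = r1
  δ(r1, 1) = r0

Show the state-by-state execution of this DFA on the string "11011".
read '1': r0 → r1
  read '1': r1 → r0
  read '0': r0 → r0
  read '1': r0 → r1
  read '1': r1 → r0
r0 -> r1 -> r0 -> r0 -> r1 -> r0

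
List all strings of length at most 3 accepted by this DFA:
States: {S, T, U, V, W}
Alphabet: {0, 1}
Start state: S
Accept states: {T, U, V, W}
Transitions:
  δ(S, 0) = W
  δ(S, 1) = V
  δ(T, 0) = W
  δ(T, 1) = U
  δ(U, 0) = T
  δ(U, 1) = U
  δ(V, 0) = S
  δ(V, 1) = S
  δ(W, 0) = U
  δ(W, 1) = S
0, 1, 00, 000, 001, 010, 011, 100, 101, 110, 111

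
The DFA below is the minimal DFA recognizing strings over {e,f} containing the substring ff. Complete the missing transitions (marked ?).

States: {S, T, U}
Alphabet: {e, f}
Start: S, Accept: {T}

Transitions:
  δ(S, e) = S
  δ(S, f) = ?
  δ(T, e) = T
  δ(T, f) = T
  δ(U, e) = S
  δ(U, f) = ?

From the language and accept set, identify what each state tracks — S: no progress toward ff; T: substring ff seen; U: one trailing f.
Each missing δ(q, a) is the state matching the new tracked value after reading a.
δ(S, f) = U; δ(U, f) = T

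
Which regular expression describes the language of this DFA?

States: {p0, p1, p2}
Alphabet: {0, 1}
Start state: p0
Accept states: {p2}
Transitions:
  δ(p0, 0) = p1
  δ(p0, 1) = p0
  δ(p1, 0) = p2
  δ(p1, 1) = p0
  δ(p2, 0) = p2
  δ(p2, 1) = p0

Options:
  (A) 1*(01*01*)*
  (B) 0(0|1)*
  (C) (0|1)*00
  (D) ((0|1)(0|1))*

Check each option against the DFA on short strings; one disagreement eliminates an option:
  (A) 1*(01*01*)*: on ε the DFA stays in p0 and rejects (p0 ∉ Accept), but the regex matches it → eliminate
  (B) 0(0|1)*: on '0' the DFA goes p0 → p1 and rejects (p1 ∉ Accept), but the regex matches it → eliminate
  (C) (0|1)*00: agrees with the DFA on every string of length ≤ 6
  (D) ((0|1)(0|1))*: on ε the DFA stays in p0 and rejects (p0 ∉ Accept), but the regex matches it → eliminate
Only (C) is consistent with the DFA.
(C) (0|1)*00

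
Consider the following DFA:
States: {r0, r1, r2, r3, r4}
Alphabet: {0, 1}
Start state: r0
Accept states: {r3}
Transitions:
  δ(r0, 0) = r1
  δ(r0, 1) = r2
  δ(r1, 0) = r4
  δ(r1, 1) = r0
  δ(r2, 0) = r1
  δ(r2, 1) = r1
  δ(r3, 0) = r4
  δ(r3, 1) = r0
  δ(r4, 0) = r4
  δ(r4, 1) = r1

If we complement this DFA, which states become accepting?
Complement accept states = All states \ Original accept states
= {r0, r1, r2, r3, r4} \ {r3}
{r0, r1, r2, r4}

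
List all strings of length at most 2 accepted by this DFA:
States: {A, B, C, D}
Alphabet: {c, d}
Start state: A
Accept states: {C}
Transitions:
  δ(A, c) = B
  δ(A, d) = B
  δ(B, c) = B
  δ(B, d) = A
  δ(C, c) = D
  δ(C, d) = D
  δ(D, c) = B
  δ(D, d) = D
None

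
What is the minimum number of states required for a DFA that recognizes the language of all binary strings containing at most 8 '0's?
By Myhill–Nerode, count the distinguishable equivalence classes: 10 classes — having seen 0, 1, …, 8, or >8 copies of '0'; counts 0 through 8 are accepting and >8 is dead.
10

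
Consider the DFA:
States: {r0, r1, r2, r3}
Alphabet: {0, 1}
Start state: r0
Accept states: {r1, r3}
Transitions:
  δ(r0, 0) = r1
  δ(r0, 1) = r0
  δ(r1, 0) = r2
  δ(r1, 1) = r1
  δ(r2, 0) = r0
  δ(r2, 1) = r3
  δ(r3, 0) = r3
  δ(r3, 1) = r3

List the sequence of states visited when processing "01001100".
read '0': r0 → r1
  read '1': r1 → r1
  read '0': r1 → r2
  read '0': r2 → r0
  read '1': r0 → r0
  read '1': r0 → r0
  read '0': r0 → r1
  read '0': r1 → r2
r0 -> r1 -> r1 -> r2 -> r0 -> r0 -> r0 -> r1 -> r2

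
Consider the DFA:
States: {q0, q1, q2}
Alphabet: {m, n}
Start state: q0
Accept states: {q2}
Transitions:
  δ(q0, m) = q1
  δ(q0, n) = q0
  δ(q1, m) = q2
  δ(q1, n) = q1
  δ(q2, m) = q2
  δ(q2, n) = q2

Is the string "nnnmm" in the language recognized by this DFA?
Processing string "nnnmm":
  q0 --n--> q0
  q0 --n--> q0
  q0 --n--> q0
  q0 --m--> q1
  q1 --m--> q2
Final state: q2
Accept states: {q2}
Yes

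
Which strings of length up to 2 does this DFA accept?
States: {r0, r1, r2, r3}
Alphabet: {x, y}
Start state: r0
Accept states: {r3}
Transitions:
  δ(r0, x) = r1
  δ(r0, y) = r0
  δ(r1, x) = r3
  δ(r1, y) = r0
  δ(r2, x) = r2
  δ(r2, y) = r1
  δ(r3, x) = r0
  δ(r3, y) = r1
xx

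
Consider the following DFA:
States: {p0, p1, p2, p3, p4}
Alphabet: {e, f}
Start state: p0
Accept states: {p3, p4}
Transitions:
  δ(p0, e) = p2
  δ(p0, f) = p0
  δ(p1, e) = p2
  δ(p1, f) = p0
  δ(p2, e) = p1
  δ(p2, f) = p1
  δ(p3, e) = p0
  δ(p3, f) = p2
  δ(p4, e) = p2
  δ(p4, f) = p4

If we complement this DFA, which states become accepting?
Complement accept states = All states \ Original accept states
= {p0, p1, p2, p3, p4} \ {p3, p4}
{p0, p1, p2}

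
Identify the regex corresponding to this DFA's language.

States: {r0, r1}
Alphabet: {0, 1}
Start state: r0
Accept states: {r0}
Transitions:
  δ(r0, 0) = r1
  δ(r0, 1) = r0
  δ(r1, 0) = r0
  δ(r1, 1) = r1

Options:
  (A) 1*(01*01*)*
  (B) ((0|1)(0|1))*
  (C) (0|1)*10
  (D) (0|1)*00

Check each option against the DFA on short strings; one disagreement eliminates an option:
  (A) 1*(01*01*)*: agrees with the DFA on every string of length ≤ 6
  (B) ((0|1)(0|1))*: on '1' the DFA goes r0 → r0 and accepts (r0 ∈ Accept), but the regex does not match it → eliminate
  (C) (0|1)*10: on ε the DFA stays in r0 and accepts (r0 ∈ Accept), but the regex does not match it → eliminate
  (D) (0|1)*00: on ε the DFA stays in r0 and accepts (r0 ∈ Accept), but the regex does not match it → eliminate
Only (A) is consistent with the DFA.
(A) 1*(01*01*)*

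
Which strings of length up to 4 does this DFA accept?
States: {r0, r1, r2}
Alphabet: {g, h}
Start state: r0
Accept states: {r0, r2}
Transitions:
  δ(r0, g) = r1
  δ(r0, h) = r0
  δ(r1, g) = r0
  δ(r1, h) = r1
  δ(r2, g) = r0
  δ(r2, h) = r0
ε, h, gg, hh, ggh, ghg, hgg, hhh, gggg, gghh, ghgh, ghhg, hggh, hghg, hhgg, hhhh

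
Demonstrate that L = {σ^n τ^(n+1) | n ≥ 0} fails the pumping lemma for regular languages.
Assume L is regular with pumping length p. Idea: pumping the σ-block breaks the fixed offset of 1.
Choose s = σ^p τ^(p+1) ∈ L. By the pumping lemma, s = xyz with |xy| ≤ p, |y| > 0, so y = σ^k with k ≥ 1. Then xy²z = σ^(p+k) τ^(p+1). For this to be in L we would need p+1 = (p+k)+1, i.e. k = 0, contradicting k ≥ 1. So xy²z ∉ L.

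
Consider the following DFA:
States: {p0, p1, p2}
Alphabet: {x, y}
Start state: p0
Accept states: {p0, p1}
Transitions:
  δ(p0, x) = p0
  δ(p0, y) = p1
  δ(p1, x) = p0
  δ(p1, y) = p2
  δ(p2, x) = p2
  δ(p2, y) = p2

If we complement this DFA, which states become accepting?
Complement accept states = All states \ Original accept states
= {p0, p1, p2} \ {p0, p1}
{p2}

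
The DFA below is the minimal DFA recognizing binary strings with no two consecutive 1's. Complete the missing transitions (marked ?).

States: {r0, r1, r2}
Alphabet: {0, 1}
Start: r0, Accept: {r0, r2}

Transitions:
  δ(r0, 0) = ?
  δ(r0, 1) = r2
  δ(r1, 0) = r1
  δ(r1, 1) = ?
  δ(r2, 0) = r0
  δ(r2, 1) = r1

From the language and accept set, identify what each state tracks — r0: last symbol not 1 (ok); r1: saw 11 (dead); r2: last symbol 1 (ok).
Each missing δ(q, a) is the state matching the new tracked value after reading a.
δ(r0, 0) = r0; δ(r1, 1) = r1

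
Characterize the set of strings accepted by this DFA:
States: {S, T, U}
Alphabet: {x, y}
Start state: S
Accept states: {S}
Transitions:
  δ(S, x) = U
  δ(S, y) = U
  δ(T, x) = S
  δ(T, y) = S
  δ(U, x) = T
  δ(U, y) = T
Testing a few strings:
  'yy' → reject
  'xx' → reject
  'x' → reject
  'xxxx' → reject
State roles: S=length ≡ 0 (mod 3); T=length ≡ 2 (mod 3); U=length ≡ 1 (mod 3)
All strings over {x,y} whose length is a multiple of 3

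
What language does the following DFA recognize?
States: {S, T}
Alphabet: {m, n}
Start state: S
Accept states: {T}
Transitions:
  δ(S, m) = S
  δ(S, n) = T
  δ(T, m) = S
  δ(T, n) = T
Testing a few strings:
  'mn' → accept
  'm' → reject
  'mm' → reject
  'n' → accept
State roles: S=last symbol not n; T=last symbol is n
All strings over {m,n} ending with n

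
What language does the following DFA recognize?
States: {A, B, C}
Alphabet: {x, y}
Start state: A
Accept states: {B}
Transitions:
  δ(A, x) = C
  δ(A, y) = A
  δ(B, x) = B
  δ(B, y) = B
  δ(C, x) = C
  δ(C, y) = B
Testing a few strings:
  'xxx' → reject
  'xyxx' → accept
  'xx' → reject
  'xxxy' → accept
State roles: A=no x seen yet; B=substring xy seen; C=seen a x, waiting for y
All strings over {x,y} containing the substring xy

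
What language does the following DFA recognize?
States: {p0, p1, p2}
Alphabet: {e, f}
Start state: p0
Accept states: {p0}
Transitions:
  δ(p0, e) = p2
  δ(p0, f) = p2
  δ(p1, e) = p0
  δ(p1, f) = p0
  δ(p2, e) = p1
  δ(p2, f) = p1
Testing a few strings:
  'eee' → accept
  'f' → reject
  'ee' → reject
  'e' → reject
State roles: p0=length ≡ 0 (mod 3); p1=length ≡ 2 (mod 3); p2=length ≡ 1 (mod 3)
All strings over {e,f} whose length is a multiple of 3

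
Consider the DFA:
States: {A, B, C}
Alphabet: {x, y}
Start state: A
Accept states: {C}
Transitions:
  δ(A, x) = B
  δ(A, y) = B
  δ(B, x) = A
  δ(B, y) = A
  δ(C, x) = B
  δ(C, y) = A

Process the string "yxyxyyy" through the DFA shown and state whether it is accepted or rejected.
Processing string "yxyxyyy":
  A --y--> B
  B --x--> A
  A --y--> B
  B --x--> A
  A --y--> B
  B --y--> A
  A --y--> B
Final state: B
Accept states: {C}
No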